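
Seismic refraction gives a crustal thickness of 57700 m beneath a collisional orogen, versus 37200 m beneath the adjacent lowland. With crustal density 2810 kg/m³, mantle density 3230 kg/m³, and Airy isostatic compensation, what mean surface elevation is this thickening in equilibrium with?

2670 m

Excess crust Δ = 57700 m − 37200 m = 20500 m, split between elevation h and root r with h + r = Δ.
Airy balance ρ_c h = (ρ_m − ρ_c) r gives r = h ρ_c/(ρ_m − ρ_c), so h (1 + ρ_c/(ρ_m − ρ_c)) = Δ, i.e. h = Δ (ρ_m − ρ_c)/ρ_m.
h = 20500 m × 420/3230 = 2670 m.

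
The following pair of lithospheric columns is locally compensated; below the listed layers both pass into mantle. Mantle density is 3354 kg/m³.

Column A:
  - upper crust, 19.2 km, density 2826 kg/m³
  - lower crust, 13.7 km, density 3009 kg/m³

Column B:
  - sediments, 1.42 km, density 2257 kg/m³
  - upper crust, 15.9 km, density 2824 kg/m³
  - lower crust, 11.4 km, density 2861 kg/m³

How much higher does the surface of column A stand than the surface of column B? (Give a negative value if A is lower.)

−0.221 km

For any compensation level in the mantle, the mantle terms cancel and isostasy reduces to e = (Σt_A − Σt_B) − (Σ(ρt)_A − Σ(ρt)_B) / ρ_m.
Σt_A = 32.9 km; Σt_B = 28.72 km; Σ(ρt)_A = 95482.5; Σ(ρt)_B = 80721.94 (in km·kg/m³).
e = (32.9 − 28.72) − (95482.5 − 80721.94) / 3354 = −0.221 km.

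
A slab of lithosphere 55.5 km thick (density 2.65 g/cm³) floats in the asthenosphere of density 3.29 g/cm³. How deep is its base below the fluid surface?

44.7 km

Draft d = t ρ_obj/ρ_fluid = 55.5 km × 2.65/3.29 = 44.7 km.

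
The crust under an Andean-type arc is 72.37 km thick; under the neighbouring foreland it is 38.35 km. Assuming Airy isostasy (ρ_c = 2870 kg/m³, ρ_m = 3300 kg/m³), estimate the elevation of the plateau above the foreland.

Excess crust Δ = 72.37 km − 38.35 km = 34.02 km, split between elevation h and root r with h + r = Δ.
Airy balance ρ_c h = (ρ_m − ρ_c) r gives r = h ρ_c/(ρ_m − ρ_c), so h (1 + ρ_c/(ρ_m − ρ_c)) = Δ, i.e. h = Δ (ρ_m − ρ_c)/ρ_m.
h = 34.02 km × 430/3300 = 4.43 km.

4.43 km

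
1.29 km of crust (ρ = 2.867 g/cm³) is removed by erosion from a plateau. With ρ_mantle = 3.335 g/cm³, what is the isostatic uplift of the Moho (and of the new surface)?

1.11 km

Unloading: uplift u = e ρ_c/ρ_m = 1.29 km × 2.867/3.335 = 1.11 km.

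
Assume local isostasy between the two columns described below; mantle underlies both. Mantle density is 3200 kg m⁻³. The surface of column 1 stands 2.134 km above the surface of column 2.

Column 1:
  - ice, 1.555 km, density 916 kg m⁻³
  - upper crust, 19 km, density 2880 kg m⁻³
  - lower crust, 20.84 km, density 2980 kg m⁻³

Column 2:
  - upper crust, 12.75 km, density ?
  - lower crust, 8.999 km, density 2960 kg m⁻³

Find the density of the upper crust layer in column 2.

Take the compensation level at the base of the deeper column (depth z_c below the surface of column 1) and equate Σ ρ_i t_i down to z_c; mantle fills any gap and the z_c terms cancel.
Column 1: 1.555×916 + 19×2880 + 20.84×2980 + (z_c − 41.395)×3200
Column 2: 2.134×0 + 12.75×ρ + 8.999×2960 + (z_c − 2.134 − 21.749)×3200
The z_c×3200 term appears on both sides and cancels. Collect the known terms of each column as K = Σ(ρt)_known − 3200 × (depth of known layers): K_1 = 118247.58 − 3200×41.395 = −14216.42; K_2 = 26637.04 − 3200×(2.134 + 21.749) = −49788.56.
Balance: K_1 = K_2 + 12.75×ρ, so ρ = (K_1 − K_2)/12.75 = 35572.1/12.75 = 2790 kg m⁻³.

2790 kg m⁻³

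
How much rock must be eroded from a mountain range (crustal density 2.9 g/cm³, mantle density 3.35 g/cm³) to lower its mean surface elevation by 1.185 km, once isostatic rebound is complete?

Net drop Δ = e − u = e − e ρ_c/ρ_m = e (ρ_m − ρ_c)/ρ_m.
e = Δ ρ_m/(ρ_m − ρ_c) = 1.185 km × 3.35/0.45 = 8.82 km.

8.82 km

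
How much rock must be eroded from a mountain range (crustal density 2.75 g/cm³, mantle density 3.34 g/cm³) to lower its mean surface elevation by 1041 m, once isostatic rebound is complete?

Net drop Δ = e − u = e − e ρ_c/ρ_m = e (ρ_m − ρ_c)/ρ_m.
e = Δ ρ_m/(ρ_m − ρ_c) = 1041 m × 3.34/0.59 = 5890 m.

5890 m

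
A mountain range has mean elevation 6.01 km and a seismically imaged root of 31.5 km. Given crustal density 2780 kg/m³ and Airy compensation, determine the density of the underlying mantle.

3310 kg/m³

Airy balance: ρ_c h = (ρ_m − ρ_c) r → ρ_m = ρ_c (1 + h/r).
ρ_m = 2780 × (1 + 6.01 km/31.5 km) = 3310 kg/m³.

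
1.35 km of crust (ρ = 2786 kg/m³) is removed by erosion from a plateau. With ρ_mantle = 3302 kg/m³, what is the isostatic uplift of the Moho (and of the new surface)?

1.14 km

Unloading: uplift u = e ρ_c/ρ_m = 1.35 km × 2786/3302 = 1.14 km.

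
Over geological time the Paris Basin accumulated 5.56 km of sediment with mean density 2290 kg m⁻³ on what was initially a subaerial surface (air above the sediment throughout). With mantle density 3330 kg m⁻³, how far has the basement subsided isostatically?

3.82 km

Subaerial load: s = t ρ_sed / ρ_m = 5.56 km × 2290/3330 = 3.82 km.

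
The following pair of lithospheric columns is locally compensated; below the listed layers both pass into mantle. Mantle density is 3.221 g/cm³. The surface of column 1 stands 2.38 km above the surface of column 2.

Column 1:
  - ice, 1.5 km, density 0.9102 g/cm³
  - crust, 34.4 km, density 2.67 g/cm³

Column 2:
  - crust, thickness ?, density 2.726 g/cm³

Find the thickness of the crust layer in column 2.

Take the compensation level at the base of the deeper column (depth z_c below the surface of column 1) and equate Σ ρ_i t_i down to z_c; mantle fills any gap and the z_c terms cancel.
Column 1: 1.5×0.9102 + 34.4×2.67 + (z_c − 35.9)×3.221
Column 2: 2.38×0 + x×2.726 + (z_c − 2.38 − 0 − x)×3.221
The z_c×3.221 term appears on both sides and cancels. Collect the known terms of each column as K = Σ(ρt)_known − 3.221 × (depth of known layers): K_1 = 93.2133 − 3.221×35.9 = −22.4206; K_2 = 0 − 3.221×(2.38 + 0) = −7.66598.
Balance: K_1 = K_2 − x×(3.221 − 2.726), so x = (K_2 − K_1)/(3.221 − 2.726) = 14.7546/0.495 = 29.8 km.

29.8 km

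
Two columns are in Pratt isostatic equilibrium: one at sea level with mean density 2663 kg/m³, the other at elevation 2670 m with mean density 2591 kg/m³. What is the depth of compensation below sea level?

ρ_ref D = ρ (D + h) → D (ρ_ref − ρ) = ρ h.
D = ρ h/(ρ_ref − ρ) = 2591 × 2670 m/(2663 − 2591) = 96100 m.

96100 m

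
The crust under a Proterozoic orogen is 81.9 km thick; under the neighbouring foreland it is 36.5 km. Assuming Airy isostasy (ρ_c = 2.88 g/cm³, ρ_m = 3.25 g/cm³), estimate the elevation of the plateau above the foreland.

Excess crust Δ = 81.9 km − 36.5 km = 45.4 km, split between elevation h and root r with h + r = Δ.
Airy balance ρ_c h = (ρ_m − ρ_c) r gives r = h ρ_c/(ρ_m − ρ_c), so h (1 + ρ_c/(ρ_m − ρ_c)) = Δ, i.e. h = Δ (ρ_m − ρ_c)/ρ_m.
h = 45.4 km × 0.37/3.25 = 5.17 km.

5.17 km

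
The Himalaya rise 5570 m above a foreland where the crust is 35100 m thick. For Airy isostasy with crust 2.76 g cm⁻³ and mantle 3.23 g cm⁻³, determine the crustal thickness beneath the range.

Root depth r = h ρ_c / (ρ_m − ρ_c) = 5570 m × 2.76 / 0.47 = 32710 m.
Total thickness = T + h + r = 35100 m + 5570 m + 32710 m = 73400 m.

73400 m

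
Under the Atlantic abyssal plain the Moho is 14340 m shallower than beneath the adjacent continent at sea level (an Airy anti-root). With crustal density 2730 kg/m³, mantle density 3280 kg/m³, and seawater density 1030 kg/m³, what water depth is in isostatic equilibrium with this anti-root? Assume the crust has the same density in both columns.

Replacing a thickness d of crust by seawater at the top must be balanced by replacing crust with mantle at the base: d (ρ_c − ρ_w) = a (ρ_m − ρ_c).
d = a (ρ_m − ρ_c)/(ρ_c − ρ_w) = 14340 m × 550/1700 = 4640 m.

4640 m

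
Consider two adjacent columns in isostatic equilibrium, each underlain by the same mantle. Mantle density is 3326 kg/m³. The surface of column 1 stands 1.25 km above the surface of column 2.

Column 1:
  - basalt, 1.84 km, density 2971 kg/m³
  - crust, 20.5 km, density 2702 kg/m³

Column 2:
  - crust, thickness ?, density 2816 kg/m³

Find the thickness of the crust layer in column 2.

18.2 km

Take the compensation level at the base of the deeper column (depth z_c below the surface of column 1) and equate Σ ρ_i t_i down to z_c; mantle fills any gap and the z_c terms cancel.
Column 1: 1.84×2971 + 20.5×2702 + (z_c − 22.34)×3326
Column 2: 1.25×0 + x×2816 + (z_c − 1.25 − 0 − x)×3326
The z_c×3326 term appears on both sides and cancels. Collect the known terms of each column as K = Σ(ρt)_known − 3326 × (depth of known layers): K_1 = 60857.64 − 3326×22.34 = −13445.2; K_2 = 0 − 3326×(1.25 + 0) = −4157.5.
Balance: K_1 = K_2 − x×(3326 − 2816), so x = (K_2 − K_1)/(3326 − 2816) = 9287.7/510 = 18.2 km.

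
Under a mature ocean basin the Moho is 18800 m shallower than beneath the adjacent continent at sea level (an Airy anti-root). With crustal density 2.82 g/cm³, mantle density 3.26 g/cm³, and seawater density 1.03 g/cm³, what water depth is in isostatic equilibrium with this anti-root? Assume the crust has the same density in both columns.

4620 m

Replacing a thickness d of crust by seawater at the top must be balanced by replacing crust with mantle at the base: d (ρ_c − ρ_w) = a (ρ_m − ρ_c).
d = a (ρ_m − ρ_c)/(ρ_c − ρ_w) = 18800 m × 0.44/1.79 = 4620 m.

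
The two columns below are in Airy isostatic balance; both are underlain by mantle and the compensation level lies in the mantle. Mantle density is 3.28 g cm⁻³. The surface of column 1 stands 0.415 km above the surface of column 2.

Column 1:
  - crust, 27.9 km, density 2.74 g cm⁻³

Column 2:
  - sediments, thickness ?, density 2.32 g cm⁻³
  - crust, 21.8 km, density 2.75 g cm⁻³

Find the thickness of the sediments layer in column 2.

2.24 km

Take the compensation level at the base of the deeper column (depth z_c below the surface of column 1) and equate Σ ρ_i t_i down to z_c; mantle fills any gap and the z_c terms cancel.
Column 1: 27.9×2.74 + (z_c − 27.9)×3.28
Column 2: 0.415×0 + x×2.32 + 21.8×2.75 + (z_c − 0.415 − 21.8 − x)×3.28
The z_c×3.28 term appears on both sides and cancels. Collect the known terms of each column as K = Σ(ρt)_known − 3.28 × (depth of known layers): K_1 = 76.446 − 3.28×27.9 = −15.066; K_2 = 59.95 − 3.28×(0.415 + 21.8) = −12.9152.
Balance: K_1 = K_2 − x×(3.28 − 2.32), so x = (K_2 − K_1)/(3.28 − 2.32) = 2.1508/0.96 = 2.24 km.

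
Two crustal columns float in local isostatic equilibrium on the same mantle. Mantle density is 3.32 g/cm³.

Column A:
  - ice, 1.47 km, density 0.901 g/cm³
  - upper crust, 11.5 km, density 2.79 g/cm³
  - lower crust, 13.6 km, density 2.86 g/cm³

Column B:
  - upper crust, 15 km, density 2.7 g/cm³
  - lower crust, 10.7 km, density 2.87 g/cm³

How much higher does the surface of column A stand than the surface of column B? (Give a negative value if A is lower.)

0.54 km

For any compensation level in the mantle, the mantle terms cancel and isostasy reduces to e = (Σt_A − Σt_B) − (Σ(ρt)_A − Σ(ρt)_B) / ρ_m.
Σt_A = 26.57 km; Σt_B = 25.7 km; Σ(ρt)_A = 72.30547; Σ(ρt)_B = 71.209 (in km·g/cm³).
e = (26.57 − 25.7) − (72.30547 − 71.209) / 3.32 = 0.54 km.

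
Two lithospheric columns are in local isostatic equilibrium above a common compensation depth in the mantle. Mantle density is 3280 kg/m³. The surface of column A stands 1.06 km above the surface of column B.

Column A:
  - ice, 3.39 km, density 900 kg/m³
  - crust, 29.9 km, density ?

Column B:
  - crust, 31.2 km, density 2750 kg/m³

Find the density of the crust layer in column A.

Take the compensation level at the base of the deeper column (depth z_c below the surface of column A) and equate Σ ρ_i t_i down to z_c; mantle fills any gap and the z_c terms cancel.
Column A: 3.39×900 + 29.9×ρ + (z_c − 33.29)×3280
Column B: 1.06×0 + 31.2×2750 + (z_c − 1.06 − 31.2)×3280
The z_c×3280 term appears on both sides and cancels. Collect the known terms of each column as K = Σ(ρt)_known − 3280 × (depth of known layers): K_A = 3051 − 3280×33.29 = −106140.2; K_B = 85800 − 3280×(1.06 + 31.2) = −20012.8.
Balance: K_A + 29.9×ρ = K_B, so ρ = (K_B − K_A)/29.9 = 86127.4/29.9 = 2880 kg/m³.

2880 kg/m³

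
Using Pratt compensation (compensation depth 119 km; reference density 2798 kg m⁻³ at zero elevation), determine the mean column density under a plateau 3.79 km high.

2710 kg m⁻³

Pratt balance: ρ_ref D = ρ (D + h).
ρ = ρ_ref D/(D + h) = 2798 × 119 km/(119 km + 3.79 km) = 2710 kg m⁻³.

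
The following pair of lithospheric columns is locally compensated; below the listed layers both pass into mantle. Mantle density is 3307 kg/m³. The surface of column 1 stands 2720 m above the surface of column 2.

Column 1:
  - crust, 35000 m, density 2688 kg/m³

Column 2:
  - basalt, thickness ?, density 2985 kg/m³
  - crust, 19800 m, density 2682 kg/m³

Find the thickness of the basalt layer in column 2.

916 m

Take the compensation level at the base of the deeper column (depth z_c below the surface of column 1) and equate Σ ρ_i t_i down to z_c; mantle fills any gap and the z_c terms cancel.
Column 1: 35000×2688 + (z_c − 35000)×3307
Column 2: 2720×0 + x×2985 + 19800×2682 + (z_c − 2720 − 19800 − x)×3307
The z_c×3307 term appears on both sides and cancels. Collect the known terms of each column as K = Σ(ρt)_known − 3307 × (depth of known layers): K_1 = 94080000 − 3307×35000 = −21665000; K_2 = 53103600 − 3307×(2720 + 19800) = −21370040.
Balance: K_1 = K_2 − x×(3307 − 2985), so x = (K_2 − K_1)/(3307 − 2985) = 294960/322 = 916 m.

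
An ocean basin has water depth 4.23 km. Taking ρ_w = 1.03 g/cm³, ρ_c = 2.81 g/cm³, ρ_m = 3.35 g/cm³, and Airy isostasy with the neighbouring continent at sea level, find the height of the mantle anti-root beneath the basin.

13.9 km

Balancing pressure at the compensation depth: replacing crust with seawater at the top is compensated by replacing crust with mantle at the base: d (ρ_c − ρ_w) = a (ρ_m − ρ_c).
a = d (ρ_c − ρ_w)/(ρ_m − ρ_c) = 4.23 km × 1.78/0.54 = 13.9 km.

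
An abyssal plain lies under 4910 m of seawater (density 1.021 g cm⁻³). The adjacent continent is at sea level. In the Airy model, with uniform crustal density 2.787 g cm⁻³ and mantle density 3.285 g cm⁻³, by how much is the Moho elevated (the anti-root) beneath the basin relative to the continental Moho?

17400 m

Isostatic balance requires: replacing crust with seawater at the top is compensated by replacing crust with mantle at the base: d (ρ_c − ρ_w) = a (ρ_m − ρ_c).
a = d (ρ_c − ρ_w)/(ρ_m − ρ_c) = 4910 m × 1.766/0.498 = 17400 m.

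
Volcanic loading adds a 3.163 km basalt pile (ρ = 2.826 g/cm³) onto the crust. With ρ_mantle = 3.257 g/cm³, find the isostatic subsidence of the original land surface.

Subaerial loading: s = t ρ_load / ρ_m.
s = 3.163 km × 2.826/3.257 = 2.74 km.

2.74 km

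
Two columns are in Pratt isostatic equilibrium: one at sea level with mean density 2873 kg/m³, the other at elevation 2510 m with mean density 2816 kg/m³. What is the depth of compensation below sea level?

ρ_ref D = ρ (D + h) → D (ρ_ref − ρ) = ρ h.
D = ρ h/(ρ_ref − ρ) = 2816 × 2510 m/(2873 − 2816) = 124000 m.

124000 m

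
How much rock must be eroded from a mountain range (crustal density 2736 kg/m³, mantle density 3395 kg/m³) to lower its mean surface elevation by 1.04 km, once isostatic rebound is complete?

5.36 km

Net drop Δ = e − u = e − e ρ_c/ρ_m = e (ρ_m − ρ_c)/ρ_m.
e = Δ ρ_m/(ρ_m − ρ_c) = 1.04 km × 3395/659 = 5.36 km.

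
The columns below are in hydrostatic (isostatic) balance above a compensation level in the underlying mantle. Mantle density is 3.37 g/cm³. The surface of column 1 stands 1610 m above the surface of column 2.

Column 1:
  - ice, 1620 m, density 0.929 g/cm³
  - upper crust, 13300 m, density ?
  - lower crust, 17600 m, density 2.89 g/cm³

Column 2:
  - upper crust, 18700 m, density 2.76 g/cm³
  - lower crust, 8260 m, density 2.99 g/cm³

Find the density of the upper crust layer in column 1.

2.8 g/cm³

Take the compensation level at the base of the deeper column (depth z_c below the surface of column 1) and equate Σ ρ_i t_i down to z_c; mantle fills any gap and the z_c terms cancel.
Column 1: 1620×0.929 + 13300×ρ + 17600×2.89 + (z_c − 32520)×3.37
Column 2: 1610×0 + 18700×2.76 + 8260×2.99 + (z_c − 1610 − 26960)×3.37
The z_c×3.37 term appears on both sides and cancels. Collect the known terms of each column as K = Σ(ρt)_known − 3.37 × (depth of known layers): K_1 = 52368.98 − 3.37×32520 = −57223.42; K_2 = 76309.4 − 3.37×(1610 + 26960) = −19971.5.
Balance: K_1 + 13300×ρ = K_2, so ρ = (K_2 − K_1)/13300 = 37251.9/13300 = 2.8 g/cm³.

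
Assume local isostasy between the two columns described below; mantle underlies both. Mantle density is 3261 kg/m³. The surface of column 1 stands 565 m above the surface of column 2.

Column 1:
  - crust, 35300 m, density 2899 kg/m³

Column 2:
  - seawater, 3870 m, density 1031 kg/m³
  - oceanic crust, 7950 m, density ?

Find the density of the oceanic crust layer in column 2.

2970 kg/m³

Take the compensation level at the base of the deeper column (depth z_c below the surface of column 1) and equate Σ ρ_i t_i down to z_c; mantle fills any gap and the z_c terms cancel.
Column 1: 35300×2899 + (z_c − 35300)×3261
Column 2: 565×0 + 3870×1031 + 7950×ρ + (z_c − 565 − 11820)×3261
The z_c×3261 term appears on both sides and cancels. Collect the known terms of each column as K = Σ(ρt)_known − 3261 × (depth of known layers): K_1 = 102334700 − 3261×35300 = −12778600; K_2 = 3989970 − 3261×(565 + 11820) = −36397515.
Balance: K_1 = K_2 + 7950×ρ, so ρ = (K_1 − K_2)/7950 = 23618900/7950 = 2970 kg/m³.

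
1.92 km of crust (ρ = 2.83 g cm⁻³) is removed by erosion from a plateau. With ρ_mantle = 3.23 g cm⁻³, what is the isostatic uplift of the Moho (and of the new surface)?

1.68 km

Unloading: uplift u = e ρ_c/ρ_m = 1.92 km × 2.83/3.23 = 1.68 km.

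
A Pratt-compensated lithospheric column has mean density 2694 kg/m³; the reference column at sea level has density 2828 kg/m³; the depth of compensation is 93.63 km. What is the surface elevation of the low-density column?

4.66 km

ρ_ref D = ρ (D + h) → h = D (ρ_ref − ρ)/ρ.
h = 93.63 km × (2828 − 2694)/2694 = 4.66 km.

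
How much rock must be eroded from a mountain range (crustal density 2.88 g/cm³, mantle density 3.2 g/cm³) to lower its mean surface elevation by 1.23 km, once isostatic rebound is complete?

Net drop Δ = e − u = e − e ρ_c/ρ_m = e (ρ_m − ρ_c)/ρ_m.
e = Δ ρ_m/(ρ_m − ρ_c) = 1.23 km × 3.2/0.32 = 12.3 km.

12.3 km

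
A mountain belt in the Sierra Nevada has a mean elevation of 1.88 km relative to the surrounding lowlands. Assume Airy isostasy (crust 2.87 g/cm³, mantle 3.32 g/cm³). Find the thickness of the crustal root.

12 km

For local isostatic compensation: the weight of the topography is balanced by the buoyancy of the root, ρ_c h = (ρ_m − ρ_c) r.
r = h · ρ_c / (ρ_m − ρ_c) = 1.88 km × 2.87 / (3.32 − 2.87) = 12 km.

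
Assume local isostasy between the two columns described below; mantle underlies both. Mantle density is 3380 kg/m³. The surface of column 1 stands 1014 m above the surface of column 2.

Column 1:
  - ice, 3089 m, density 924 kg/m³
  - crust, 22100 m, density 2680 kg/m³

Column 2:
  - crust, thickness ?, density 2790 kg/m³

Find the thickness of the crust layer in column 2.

Take the compensation level at the base of the deeper column (depth z_c below the surface of column 1) and equate Σ ρ_i t_i down to z_c; mantle fills any gap and the z_c terms cancel.
Column 1: 3089×924 + 22100×2680 + (z_c − 25189)×3380
Column 2: 1014×0 + x×2790 + (z_c − 1014 − 0 − x)×3380
The z_c×3380 term appears on both sides and cancels. Collect the known terms of each column as K = Σ(ρt)_known − 3380 × (depth of known layers): K_1 = 62082236 − 3380×25189 = −23056584; K_2 = 0 − 3380×(1014 + 0) = −3427320.
Balance: K_1 = K_2 − x×(3380 − 2790), so x = (K_2 − K_1)/(3380 − 2790) = 19629300/590 = 33300 m.

33300 m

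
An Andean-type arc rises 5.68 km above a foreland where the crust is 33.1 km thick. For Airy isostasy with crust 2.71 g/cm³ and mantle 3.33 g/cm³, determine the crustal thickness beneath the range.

63.6 km

Root depth r = h ρ_c / (ρ_m − ρ_c) = 5.68 km × 2.71 / 0.62 = 24.83 km.
Total thickness = T + h + r = 33.1 km + 5.68 km + 24.83 km = 63.6 km.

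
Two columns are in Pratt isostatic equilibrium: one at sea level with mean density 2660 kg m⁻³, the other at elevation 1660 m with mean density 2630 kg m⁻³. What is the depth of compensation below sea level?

ρ_ref D = ρ (D + h) → D (ρ_ref − ρ) = ρ h.
D = ρ h/(ρ_ref − ρ) = 2630 × 1660 m/(2660 − 2630) = 146000 m.

146000 m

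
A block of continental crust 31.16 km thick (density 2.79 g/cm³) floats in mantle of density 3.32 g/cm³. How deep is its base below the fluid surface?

Draft d = t ρ_obj/ρ_fluid = 31.16 km × 2.79/3.32 = 26.2 km.

26.2 km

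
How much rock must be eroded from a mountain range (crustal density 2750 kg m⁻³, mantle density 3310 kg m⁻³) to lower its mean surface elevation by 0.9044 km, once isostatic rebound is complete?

5.35 km

Net drop Δ = e − u = e − e ρ_c/ρ_m = e (ρ_m − ρ_c)/ρ_m.
e = Δ ρ_m/(ρ_m − ρ_c) = 0.9044 km × 3310/560 = 5.35 km.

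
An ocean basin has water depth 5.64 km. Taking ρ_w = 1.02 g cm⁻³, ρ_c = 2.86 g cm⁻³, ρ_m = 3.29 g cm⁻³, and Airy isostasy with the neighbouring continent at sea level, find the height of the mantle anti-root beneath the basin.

24.1 km

In Airy isostatic equilibrium: replacing crust with seawater at the top is compensated by replacing crust with mantle at the base: d (ρ_c − ρ_w) = a (ρ_m − ρ_c).
a = d (ρ_c − ρ_w)/(ρ_m − ρ_c) = 5.64 km × 1.84/0.43 = 24.1 km.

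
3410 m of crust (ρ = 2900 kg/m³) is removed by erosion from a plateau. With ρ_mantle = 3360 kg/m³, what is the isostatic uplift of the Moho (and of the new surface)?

Unloading: uplift u = e ρ_c/ρ_m = 3410 m × 2900/3360 = 2940 m.

2940 m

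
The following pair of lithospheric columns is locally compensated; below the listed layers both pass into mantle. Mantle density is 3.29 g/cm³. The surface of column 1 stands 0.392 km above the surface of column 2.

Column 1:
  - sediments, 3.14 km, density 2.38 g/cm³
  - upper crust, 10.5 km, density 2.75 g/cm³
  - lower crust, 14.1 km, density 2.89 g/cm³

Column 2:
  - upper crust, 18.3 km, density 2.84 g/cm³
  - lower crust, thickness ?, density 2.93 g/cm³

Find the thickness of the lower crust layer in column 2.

Take the compensation level at the base of the deeper column (depth z_c below the surface of column 1) and equate Σ ρ_i t_i down to z_c; mantle fills any gap and the z_c terms cancel.
Column 1: 3.14×2.38 + 10.5×2.75 + 14.1×2.89 + (z_c − 27.74)×3.29
Column 2: 0.392×0 + 18.3×2.84 + x×2.93 + (z_c − 0.392 − 18.3 − x)×3.29
The z_c×3.29 term appears on both sides and cancels. Collect the known terms of each column as K = Σ(ρt)_known − 3.29 × (depth of known layers): K_1 = 77.0972 − 3.29×27.74 = −14.1674; K_2 = 51.972 − 3.29×(0.392 + 18.3) = −9.52468.
Balance: K_1 = K_2 − x×(3.29 − 2.93), so x = (K_2 − K_1)/(3.29 − 2.93) = 4.64272/0.36 = 12.9 km.

12.9 km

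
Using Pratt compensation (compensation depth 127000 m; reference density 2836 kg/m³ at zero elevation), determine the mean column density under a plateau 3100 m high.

Pratt balance: ρ_ref D = ρ (D + h).
ρ = ρ_ref D/(D + h) = 2836 × 127000 m/(127000 m + 3100 m) = 2770 kg/m³.

2770 kg/m³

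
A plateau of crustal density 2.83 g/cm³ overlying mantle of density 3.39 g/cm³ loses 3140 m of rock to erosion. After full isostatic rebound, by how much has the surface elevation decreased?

Rebound u = e ρ_c/ρ_m = 3140 m × 2.83/3.39 = 2621 m.
Net surface drop = e − u = 3140 m − 2621 m = e (ρ_m − ρ_c)/ρ_m = 519 m.

519 m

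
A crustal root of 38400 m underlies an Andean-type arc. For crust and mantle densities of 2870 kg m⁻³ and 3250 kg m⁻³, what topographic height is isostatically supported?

By Archimedes' principle applied to the lithosphere: ρ_c h = (ρ_m − ρ_c) r.
h = r (ρ_m − ρ_c) / ρ_c = 38400 m × (3250 − 2870) / 2870 = 5080 m.

5080 m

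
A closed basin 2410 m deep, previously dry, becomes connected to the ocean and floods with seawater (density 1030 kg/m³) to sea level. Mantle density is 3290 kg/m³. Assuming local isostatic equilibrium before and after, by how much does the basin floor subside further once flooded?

1100 m

After flooding the water column is d + s deep. Its weight must equal the weight of mantle displaced by the extra subsidence s: (d + s) ρ_w = s ρ_m.
s = d ρ_w / (ρ_m − ρ_w) = 2410 m × 1030/(3290 − 1030) = 1100 m.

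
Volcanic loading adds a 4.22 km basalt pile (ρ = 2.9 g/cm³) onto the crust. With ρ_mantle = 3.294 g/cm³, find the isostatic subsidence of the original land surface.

Subaerial loading: s = t ρ_load / ρ_m.
s = 4.22 km × 2.9/3.294 = 3.72 km.

3.72 km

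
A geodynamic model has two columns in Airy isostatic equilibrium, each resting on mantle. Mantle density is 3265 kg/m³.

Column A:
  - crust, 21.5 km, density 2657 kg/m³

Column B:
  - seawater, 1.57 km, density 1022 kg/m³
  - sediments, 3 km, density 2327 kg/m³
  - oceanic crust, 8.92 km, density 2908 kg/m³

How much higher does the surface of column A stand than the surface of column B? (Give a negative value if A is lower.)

1.09 km

For any compensation level in the mantle, the mantle terms cancel and isostasy reduces to e = (Σt_A − Σt_B) − (Σ(ρt)_A − Σ(ρt)_B) / ρ_m.
Σt_A = 21.5 km; Σt_B = 13.49 km; Σ(ρt)_A = 57125.5; Σ(ρt)_B = 34524.9 (in km·kg/m³).
e = (21.5 − 13.49) − (57125.5 − 34524.9) / 3265 = 1.09 km.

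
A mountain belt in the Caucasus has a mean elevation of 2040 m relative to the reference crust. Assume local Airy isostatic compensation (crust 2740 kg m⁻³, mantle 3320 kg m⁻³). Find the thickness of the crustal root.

9640 m

Isostatic balance requires: the weight of the topography is balanced by the buoyancy of the root, ρ_c h = (ρ_m − ρ_c) r.
r = h · ρ_c / (ρ_m − ρ_c) = 2040 m × 2740 / (3320 − 2740) = 9640 m.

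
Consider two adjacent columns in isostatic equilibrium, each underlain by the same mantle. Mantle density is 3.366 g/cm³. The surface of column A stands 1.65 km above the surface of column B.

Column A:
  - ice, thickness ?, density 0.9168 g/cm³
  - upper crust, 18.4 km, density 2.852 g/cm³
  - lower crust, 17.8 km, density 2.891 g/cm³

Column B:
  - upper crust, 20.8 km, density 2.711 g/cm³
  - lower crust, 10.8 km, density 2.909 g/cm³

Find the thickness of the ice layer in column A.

Take the compensation level at the base of the deeper column (depth z_c below the surface of column A) and equate Σ ρ_i t_i down to z_c; mantle fills any gap and the z_c terms cancel.
Column A: x×0.9168 + 18.4×2.852 + 17.8×2.891 + (z_c − 36.2 − x)×3.366
Column B: 1.65×0 + 20.8×2.711 + 10.8×2.909 + (z_c − 1.65 − 31.6)×3.366
The z_c×3.366 term appears on both sides and cancels. Collect the known terms of each column as K = Σ(ρt)_known − 3.366 × (depth of known layers): K_A = 103.9366 − 3.366×36.2 = −17.9126; K_B = 87.806 − 3.366×(1.65 + 31.6) = −24.1135.
Balance: K_A − x×(3.366 − 0.9168) = K_B, so x = (K_A − K_B)/(3.366 − 0.9168) = 6.2009/2.4492 = 2.53 km.

2.53 km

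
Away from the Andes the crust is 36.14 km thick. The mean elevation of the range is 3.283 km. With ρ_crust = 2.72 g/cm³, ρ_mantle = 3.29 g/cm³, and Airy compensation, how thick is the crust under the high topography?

55.1 km

Root depth r = h ρ_c / (ρ_m − ρ_c) = 3.283 km × 2.72 / 0.57 = 15.67 km.
Total thickness = T + h + r = 36.14 km + 3.283 km + 15.67 km = 55.1 km.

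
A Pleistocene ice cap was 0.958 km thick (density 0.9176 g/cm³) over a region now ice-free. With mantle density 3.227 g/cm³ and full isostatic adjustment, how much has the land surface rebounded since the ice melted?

0.272 km

Removing the load lets mantle flow back in; uplift u satisfies ρ_ice t = ρ_m u.
u = t ρ_ice/ρ_m = 0.958 km × 0.9176/3.227 = 0.272 km.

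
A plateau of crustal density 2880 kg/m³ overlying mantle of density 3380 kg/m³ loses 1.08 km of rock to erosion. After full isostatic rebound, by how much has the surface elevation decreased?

Rebound u = e ρ_c/ρ_m = 1.08 km × 2880/3380 = 0.9202 km.
Net surface drop = e − u = 1.08 km − 0.9202 km = e (ρ_m − ρ_c)/ρ_m = 0.16 km.

0.16 km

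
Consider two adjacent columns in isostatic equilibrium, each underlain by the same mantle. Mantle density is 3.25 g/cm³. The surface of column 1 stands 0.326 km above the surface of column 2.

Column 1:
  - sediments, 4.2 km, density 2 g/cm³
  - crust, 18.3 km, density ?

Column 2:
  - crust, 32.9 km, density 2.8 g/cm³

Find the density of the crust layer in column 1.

Take the compensation level at the base of the deeper column (depth z_c below the surface of column 1) and equate Σ ρ_i t_i down to z_c; mantle fills any gap and the z_c terms cancel.
Column 1: 4.2×2 + 18.3×ρ + (z_c − 22.5)×3.25
Column 2: 0.326×0 + 32.9×2.8 + (z_c − 0.326 − 32.9)×3.25
The z_c×3.25 term appears on both sides and cancels. Collect the known terms of each column as K = Σ(ρt)_known − 3.25 × (depth of known layers): K_1 = 8.4 − 3.25×22.5 = −64.725; K_2 = 92.12 − 3.25×(0.326 + 32.9) = −15.8645.
Balance: K_1 + 18.3×ρ = K_2, so ρ = (K_2 − K_1)/18.3 = 48.8605/18.3 = 2.67 g/cm³.

2.67 g/cm³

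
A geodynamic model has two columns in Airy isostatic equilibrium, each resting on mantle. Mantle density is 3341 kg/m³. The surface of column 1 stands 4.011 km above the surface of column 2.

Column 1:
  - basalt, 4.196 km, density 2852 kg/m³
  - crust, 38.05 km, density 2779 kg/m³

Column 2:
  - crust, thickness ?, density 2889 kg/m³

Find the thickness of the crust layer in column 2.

Take the compensation level at the base of the deeper column (depth z_c below the surface of column 1) and equate Σ ρ_i t_i down to z_c; mantle fills any gap and the z_c terms cancel.
Column 1: 4.196×2852 + 38.05×2779 + (z_c − 42.246)×3341
Column 2: 4.011×0 + x×2889 + (z_c − 4.011 − 0 − x)×3341
The z_c×3341 term appears on both sides and cancels. Collect the known terms of each column as K = Σ(ρt)_known − 3341 × (depth of known layers): K_1 = 117707.942 − 3341×42.246 = −23435.944; K_2 = 0 − 3341×(4.011 + 0) = −13400.751.
Balance: K_1 = K_2 − x×(3341 − 2889), so x = (K_2 − K_1)/(3341 − 2889) = 10035.2/452 = 22.2 km.

22.2 km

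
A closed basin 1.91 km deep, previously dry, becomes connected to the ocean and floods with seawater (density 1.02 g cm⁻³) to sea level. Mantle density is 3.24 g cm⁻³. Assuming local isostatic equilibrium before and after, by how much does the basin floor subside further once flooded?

After flooding the water column is d + s deep. Its weight must equal the weight of mantle displaced by the extra subsidence s: (d + s) ρ_w = s ρ_m.
s = d ρ_w / (ρ_m − ρ_w) = 1.91 km × 1.02/(3.24 − 1.02) = 0.878 km.

0.878 km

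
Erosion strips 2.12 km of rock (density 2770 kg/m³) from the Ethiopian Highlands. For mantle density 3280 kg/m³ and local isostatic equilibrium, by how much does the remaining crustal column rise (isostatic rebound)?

1.79 km

Unloading: uplift u = e ρ_c/ρ_m = 2.12 km × 2770/3280 = 1.79 km.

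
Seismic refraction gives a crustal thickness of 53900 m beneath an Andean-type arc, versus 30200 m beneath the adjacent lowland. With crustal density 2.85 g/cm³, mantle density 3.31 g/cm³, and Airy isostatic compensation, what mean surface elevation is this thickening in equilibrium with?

Excess crust Δ = 53900 m − 30200 m = 23700 m, split between elevation h and root r with h + r = Δ.
Airy balance ρ_c h = (ρ_m − ρ_c) r gives r = h ρ_c/(ρ_m − ρ_c), so h (1 + ρ_c/(ρ_m − ρ_c)) = Δ, i.e. h = Δ (ρ_m − ρ_c)/ρ_m.
h = 23700 m × 0.46/3.31 = 3290 m.

3290 m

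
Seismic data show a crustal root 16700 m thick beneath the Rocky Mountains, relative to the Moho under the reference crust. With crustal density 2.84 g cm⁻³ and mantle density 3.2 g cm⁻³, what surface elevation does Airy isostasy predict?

By Archimedes' principle applied to the lithosphere: ρ_c h = (ρ_m − ρ_c) r.
h = r (ρ_m − ρ_c) / ρ_c = 16700 m × (3.2 − 2.84) / 2.84 = 2120 m.

2120 m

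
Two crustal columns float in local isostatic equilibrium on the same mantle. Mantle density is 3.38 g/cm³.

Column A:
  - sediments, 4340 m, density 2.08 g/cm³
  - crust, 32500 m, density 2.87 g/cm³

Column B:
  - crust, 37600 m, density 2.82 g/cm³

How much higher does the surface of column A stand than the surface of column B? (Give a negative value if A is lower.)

343 m

For any compensation level in the mantle, the mantle terms cancel and isostasy reduces to e = (Σt_A − Σt_B) − (Σ(ρt)_A − Σ(ρt)_B) / ρ_m.
Σt_A = 36840 m; Σt_B = 37600 m; Σ(ρt)_A = 102302.2; Σ(ρt)_B = 106032 (in m·g/cm³).
e = (36840 − 37600) − (102302.2 − 106032) / 3.38 = 343 m.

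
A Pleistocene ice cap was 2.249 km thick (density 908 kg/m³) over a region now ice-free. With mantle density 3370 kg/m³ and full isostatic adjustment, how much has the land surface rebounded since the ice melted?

Removing the load lets mantle flow back in; uplift u satisfies ρ_ice t = ρ_m u.
u = t ρ_ice/ρ_m = 2.249 km × 908/3370 = 0.606 km.

0.606 km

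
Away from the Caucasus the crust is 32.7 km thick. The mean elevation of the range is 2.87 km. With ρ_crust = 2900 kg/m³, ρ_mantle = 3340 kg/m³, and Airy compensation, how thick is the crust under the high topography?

54.5 km

Root depth r = h ρ_c / (ρ_m − ρ_c) = 2.87 km × 2900 / 440 = 18.92 km.
Total thickness = T + h + r = 32.7 km + 2.87 km + 18.92 km = 54.5 km.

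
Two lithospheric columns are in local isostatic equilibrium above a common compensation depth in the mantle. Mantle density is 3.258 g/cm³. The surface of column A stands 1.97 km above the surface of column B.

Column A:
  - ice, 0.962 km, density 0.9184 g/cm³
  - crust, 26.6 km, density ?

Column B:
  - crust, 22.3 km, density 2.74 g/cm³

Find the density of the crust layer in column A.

2.67 g/cm³

Take the compensation level at the base of the deeper column (depth z_c below the surface of column A) and equate Σ ρ_i t_i down to z_c; mantle fills any gap and the z_c terms cancel.
Column A: 0.962×0.9184 + 26.6×ρ + (z_c − 27.562)×3.258
Column B: 1.97×0 + 22.3×2.74 + (z_c − 1.97 − 22.3)×3.258
The z_c×3.258 term appears on both sides and cancels. Collect the known terms of each column as K = Σ(ρt)_known − 3.258 × (depth of known layers): K_A = 0.8835008 − 3.258×27.562 = −88.9134952; K_B = 61.102 − 3.258×(1.97 + 22.3) = −17.96966.
Balance: K_A + 26.6×ρ = K_B, so ρ = (K_B − K_A)/26.6 = 70.9438/26.6 = 2.67 g/cm³.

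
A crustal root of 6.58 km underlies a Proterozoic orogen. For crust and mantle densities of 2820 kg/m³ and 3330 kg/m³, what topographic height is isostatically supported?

1.19 km

Equating mass per unit area of the two columns: ρ_c h = (ρ_m − ρ_c) r.
h = r (ρ_m − ρ_c) / ρ_c = 6.58 km × (3330 − 2820) / 2820 = 1.19 km.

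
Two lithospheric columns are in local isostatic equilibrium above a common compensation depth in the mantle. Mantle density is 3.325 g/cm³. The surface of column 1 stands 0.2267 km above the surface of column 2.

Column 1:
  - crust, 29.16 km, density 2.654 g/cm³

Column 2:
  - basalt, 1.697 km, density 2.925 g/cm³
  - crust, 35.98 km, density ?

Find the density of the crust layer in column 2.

2.82 g/cm³

Take the compensation level at the base of the deeper column (depth z_c below the surface of column 1) and equate Σ ρ_i t_i down to z_c; mantle fills any gap and the z_c terms cancel.
Column 1: 29.16×2.654 + (z_c − 29.16)×3.325
Column 2: 0.2267×0 + 1.697×2.925 + 35.98×ρ + (z_c − 0.2267 − 37.677)×3.325
The z_c×3.325 term appears on both sides and cancels. Collect the known terms of each column as K = Σ(ρt)_known − 3.325 × (depth of known layers): K_1 = 77.39064 − 3.325×29.16 = −19.56636; K_2 = 4.963725 − 3.325×(0.2267 + 37.677) = −121.066077.
Balance: K_1 = K_2 + 35.98×ρ, so ρ = (K_1 − K_2)/35.98 = 101.5/35.98 = 2.82 g/cm³.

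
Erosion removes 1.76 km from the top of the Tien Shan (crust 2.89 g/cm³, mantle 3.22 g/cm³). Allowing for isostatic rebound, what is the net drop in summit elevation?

0.18 km

Rebound u = e ρ_c/ρ_m = 1.76 km × 2.89/3.22 = 1.58 km.
Net surface drop = e − u = 1.76 km − 1.58 km = e (ρ_m − ρ_c)/ρ_m = 0.18 km.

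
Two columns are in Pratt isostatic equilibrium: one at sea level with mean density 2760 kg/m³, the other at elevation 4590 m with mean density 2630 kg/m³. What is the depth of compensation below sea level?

ρ_ref D = ρ (D + h) → D (ρ_ref − ρ) = ρ h.
D = ρ h/(ρ_ref − ρ) = 2630 × 4590 m/(2760 − 2630) = 92900 m.

92900 m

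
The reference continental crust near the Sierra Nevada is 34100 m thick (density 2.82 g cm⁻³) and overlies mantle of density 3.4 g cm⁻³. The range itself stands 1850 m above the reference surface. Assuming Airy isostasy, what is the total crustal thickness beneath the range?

Root depth r = h ρ_c / (ρ_m − ρ_c) = 1850 m × 2.82 / 0.58 = 8995 m.
Total thickness = T + h + r = 34100 m + 1850 m + 8995 m = 44900 m.

44900 m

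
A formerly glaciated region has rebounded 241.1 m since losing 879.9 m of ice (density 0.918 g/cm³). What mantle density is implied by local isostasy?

ρ_m = ρ_ice t / u = 0.918 × 879.9 m/241.1 m = 3.35 g/cm³.

3.35 g/cm³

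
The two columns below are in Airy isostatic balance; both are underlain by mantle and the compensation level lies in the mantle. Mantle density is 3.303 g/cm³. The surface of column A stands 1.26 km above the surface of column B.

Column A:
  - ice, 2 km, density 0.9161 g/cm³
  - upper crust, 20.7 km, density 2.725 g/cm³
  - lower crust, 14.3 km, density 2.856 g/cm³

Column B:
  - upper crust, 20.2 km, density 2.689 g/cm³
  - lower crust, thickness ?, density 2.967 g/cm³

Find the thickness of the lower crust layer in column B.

Take the compensation level at the base of the deeper column (depth z_c below the surface of column A) and equate Σ ρ_i t_i down to z_c; mantle fills any gap and the z_c terms cancel.
Column A: 2×0.9161 + 20.7×2.725 + 14.3×2.856 + (z_c − 37)×3.303
Column B: 1.26×0 + 20.2×2.689 + x×2.967 + (z_c − 1.26 − 20.2 − x)×3.303
The z_c×3.303 term appears on both sides and cancels. Collect the known terms of each column as K = Σ(ρt)_known − 3.303 × (depth of known layers): K_A = 99.0805 − 3.303×37 = −23.1305; K_B = 54.3178 − 3.303×(1.26 + 20.2) = −16.56458.
Balance: K_A = K_B − x×(3.303 − 2.967), so x = (K_B − K_A)/(3.303 − 2.967) = 6.56592/0.336 = 19.5 km.

19.5 km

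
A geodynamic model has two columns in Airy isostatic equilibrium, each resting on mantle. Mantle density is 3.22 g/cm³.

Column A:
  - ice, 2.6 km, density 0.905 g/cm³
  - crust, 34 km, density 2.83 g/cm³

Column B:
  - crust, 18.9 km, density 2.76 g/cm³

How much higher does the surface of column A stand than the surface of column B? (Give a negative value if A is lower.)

For any compensation level in the mantle, the mantle terms cancel and isostasy reduces to e = (Σt_A − Σt_B) − (Σ(ρt)_A − Σ(ρt)_B) / ρ_m.
Σt_A = 36.6 km; Σt_B = 18.9 km; Σ(ρt)_A = 98.573; Σ(ρt)_B = 52.164 (in km·g/cm³).
e = (36.6 − 18.9) − (98.573 − 52.164) / 3.22 = 3.29 km.

3.29 km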